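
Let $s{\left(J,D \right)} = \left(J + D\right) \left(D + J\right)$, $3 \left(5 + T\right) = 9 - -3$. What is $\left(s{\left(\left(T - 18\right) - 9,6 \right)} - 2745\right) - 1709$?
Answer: $-3970$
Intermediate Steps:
$T = -1$ ($T = -5 + \frac{9 - -3}{3} = -5 + \frac{9 + 3}{3} = -5 + \frac{1}{3} \cdot 12 = -5 + 4 = -1$)
$s{\left(J,D \right)} = \left(D + J\right)^{2}$ ($s{\left(J,D \right)} = \left(D + J\right) \left(D + J\right) = \left(D + J\right)^{2}$)
$\left(s{\left(\left(T - 18\right) - 9,6 \right)} - 2745\right) - 1709 = \left(\left(6 - 28\right)^{2} - 2745\right) - 1709 = \left(\left(-22\right)^{2} - 2745\right) - 1709 = \left(484 - 2745\right) - 1709 = -2261 - 1709 = -3970$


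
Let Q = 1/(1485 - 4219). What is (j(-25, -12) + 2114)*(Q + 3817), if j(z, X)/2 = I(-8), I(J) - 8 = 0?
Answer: 11113996005/1367 ≈ 8.1302e+6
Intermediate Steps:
I(J) = 8 (I(J) = 8 + 0 = 8)
j(z, X) = 16 (j(z, X) = 2*8 = 16)
Q = -1/2734 (Q = 1/(-2734) = -1/2734 ≈ -0.00036576)
(j(-25, -12) + 2114)*(Q + 3817) = (16 + 2114)*(-1/2734 + 3817) = 2130*(10435677/2734) = 11113996005/1367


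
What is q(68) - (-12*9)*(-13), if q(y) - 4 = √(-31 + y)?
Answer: -1400 + √37 ≈ -1393.9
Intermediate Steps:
q(y) = 4 + √(-31 + y)
q(68) - (-12*9)*(-13) = (4 + √(-31 + 68)) - (-12*9)*(-13) = (4 + √37) - (-108)*(-13) = (4 + √37) - 1*1404 = (4 + √37) - 1404 = -1400 + √37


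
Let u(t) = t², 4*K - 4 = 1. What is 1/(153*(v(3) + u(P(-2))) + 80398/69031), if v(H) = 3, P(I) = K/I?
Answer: 4417984/2297043703 ≈ 0.0019233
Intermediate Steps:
K = 5/4 (K = 1 + (¼)*1 = 1 + ¼ = 5/4 ≈ 1.2500)
P(I) = 5/(4*I)
1/(153*(v(3) + u(P(-2))) + 80398/69031) = 1/(153*(3 + ((5/4)/(-2))²) + 80398/69031) = 1/(153*(3 + ((5/4)*(-½))²) + 80398*(1/69031)) = 1/(153*(3 + (-5/8)²) + 80398/69031) = 1/(153*(3 + 25/64) + 80398/69031) = 1/(153*(217/64) + 80398/69031) = 1/(33201/64 + 80398/69031) = 1/(2297043703/4417984) = 4417984/2297043703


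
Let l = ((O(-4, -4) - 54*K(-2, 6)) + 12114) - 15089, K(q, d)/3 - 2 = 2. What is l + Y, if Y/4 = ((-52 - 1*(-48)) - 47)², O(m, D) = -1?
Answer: 6780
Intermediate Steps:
K(q, d) = 12 (K(q, d) = 6 + 3*2 = 6 + 6 = 12)
Y = 10404 (Y = 4*((-52 - 1*(-48)) - 47)² = 4*((-52 + 48) - 47)² = 4*(-4 - 47)² = 4*(-51)² = 4*2601 = 10404)
l = -3624 (l = ((-1 - 54*12) + 12114) - 15089 = ((-1 - 648) + 12114) - 15089 = (-649 + 12114) - 15089 = 11465 - 15089 = -3624)
l + Y = -3624 + 10404 = 6780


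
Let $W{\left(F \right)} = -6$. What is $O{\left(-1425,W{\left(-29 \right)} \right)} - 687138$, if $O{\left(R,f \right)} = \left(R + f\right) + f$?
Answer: $-688575$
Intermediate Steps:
$O{\left(R,f \right)} = R + 2 f$
$O{\left(-1425,W{\left(-29 \right)} \right)} - 687138 = \left(-1425 + 2 \left(-6\right)\right) - 687138 = \left(-1425 - 12\right) - 687138 = -1437 - 687138 = -688575$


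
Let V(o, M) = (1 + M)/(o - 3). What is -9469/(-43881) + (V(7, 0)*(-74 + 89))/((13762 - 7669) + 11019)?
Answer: 216264109/1001188896 ≈ 0.21601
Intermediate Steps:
V(o, M) = (1 + M)/(-3 + o)
-9469/(-43881) + (V(7, 0)*(-74 + 89))/((13762 - 7669) + 11019) = -9469/(-43881) + (((1 + 0)/(-3 + 7))*(-74 + 89))/((13762 - 7669) + 11019) = -9469*(-1/43881) + ((1/4)*15)/(6093 + 11019) = 9469/43881 + (((¼)*1)*15)/17112 = 9469/43881 + ((¼)*15)*(1/17112) = 9469/43881 + (15/4)*(1/17112) = 9469/43881 + 5/22816 = 216264109/1001188896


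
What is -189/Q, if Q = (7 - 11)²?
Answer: -189/16 ≈ -11.813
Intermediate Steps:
Q = 16 (Q = (-4)² = 16)
-189/Q = -189/16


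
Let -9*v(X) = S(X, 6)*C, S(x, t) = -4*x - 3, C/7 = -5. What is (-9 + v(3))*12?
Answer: -808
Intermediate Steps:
C = -35 (C = 7*(-5) = -35)
S(x, t) = -3 - 4*x
v(X) = -35/3 - 140*X/9 (v(X) = -(-3 - 4*X)*(-35)/9 = -(105 + 140*X)/9 = -35/3 - 140*X/9)
(-9 + v(3))*12 = (-9 + (-35/3 - 140/9*3))*12 = (-9 + (-35/3 - 140/3))*12 = (-9 - 175/3)*12 = -202/3*12 = -808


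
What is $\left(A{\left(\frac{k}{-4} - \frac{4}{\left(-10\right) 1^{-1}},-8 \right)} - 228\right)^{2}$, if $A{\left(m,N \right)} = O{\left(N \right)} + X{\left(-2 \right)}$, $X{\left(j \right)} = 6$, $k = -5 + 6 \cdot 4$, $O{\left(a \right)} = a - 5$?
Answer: $55225$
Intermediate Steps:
$O{\left(a \right)} = -5 + a$
$k = 19$ ($k = -5 + 24 = 19$)
$A{\left(m,N \right)} = 1 + N$ ($A{\left(m,N \right)} = \left(-5 + N\right) + 6 = 1 + N$)
$\left(A{\left(\frac{k}{-4} - \frac{4}{\left(-10\right) 1^{-1}},-8 \right)} - 228\right)^{2} = \left(\left(1 - 8\right) - 228\right)^{2} = \left(-7 - 228\right)^{2} = \left(-235\right)^{2} = 55225$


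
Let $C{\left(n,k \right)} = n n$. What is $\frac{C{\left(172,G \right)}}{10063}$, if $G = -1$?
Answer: $\frac{29584}{10063} \approx 2.9399$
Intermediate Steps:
$C{\left(n,k \right)} = n^{2}$
$\frac{C{\left(172,G \right)}}{10063} = \frac{172^{2}}{10063} = 29584 \cdot \frac{1}{10063} = \frac{29584}{10063}$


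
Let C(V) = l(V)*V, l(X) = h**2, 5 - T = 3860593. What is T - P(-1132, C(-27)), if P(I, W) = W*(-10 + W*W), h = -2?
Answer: -2601956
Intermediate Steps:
T = -3860588 (T = 5 - 1*3860593 = 5 - 3860593 = -3860588)
l(X) = 4 (l(X) = (-2)**2 = 4)
C(V) = 4*V
P(I, W) = W*(-10 + W**2)
T - P(-1132, C(-27)) = -3860588 - 4*(-27)*(-10 + (4*(-27))**2) = -3860588 - (-108)*(-10 + (-108)**2) = -3860588 - (-108)*(-10 + 11664) = -3860588 - (-108)*11654 = -3860588 - 1*(-1258632) = -3860588 + 1258632 = -2601956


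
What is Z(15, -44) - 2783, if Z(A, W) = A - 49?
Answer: -2817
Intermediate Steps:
Z(A, W) = -49 + A
Z(15, -44) - 2783 = (-49 + 15) - 2783 = -34 - 2783 = -2817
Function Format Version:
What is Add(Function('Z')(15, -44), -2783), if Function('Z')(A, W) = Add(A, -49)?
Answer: -2817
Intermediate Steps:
Function('Z')(A, W) = Add(-49, A)
Add(Function('Z')(15, -44), -2783) = Add(Add(-49, 15), -2783) = Add(-34, -2783) = -2817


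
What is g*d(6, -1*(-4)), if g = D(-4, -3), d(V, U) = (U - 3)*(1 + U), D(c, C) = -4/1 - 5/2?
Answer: -65/2 ≈ -32.500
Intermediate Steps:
D(c, C) = -13/2 (D(c, C) = -4*1 - 5*½ = -4 - 5/2 = -13/2)
d(V, U) = (1 + U)*(-3 + U) (d(V, U) = (-3 + U)*(1 + U) = (1 + U)*(-3 + U))
g = -13/2 ≈ -6.5000
g*d(6, -1*(-4)) = -13*(-3 + (-1*(-4))² - (-2)*(-4))/2 = -13*(-3 + 4² - 2*4)/2 = -13*(-3 + 16 - 8)/2 = -13/2*5 = -65/2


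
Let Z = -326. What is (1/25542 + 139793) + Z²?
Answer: 6285094399/25542 ≈ 2.4607e+5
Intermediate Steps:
(1/25542 + 139793) + Z² = (1/25542 + 139793) + (-326)² = (1/25542 + 139793) + 106276 = 3570592807/25542 + 106276 = 6285094399/25542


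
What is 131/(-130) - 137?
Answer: -17941/130 ≈ -138.01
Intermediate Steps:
131/(-130) - 137 = -1/130*131 - 137 = -131/130 - 137 = -17941/130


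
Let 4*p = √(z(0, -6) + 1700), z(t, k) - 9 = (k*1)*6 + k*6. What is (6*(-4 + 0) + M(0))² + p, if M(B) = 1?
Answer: 529 + √1637/4 ≈ 539.12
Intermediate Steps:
z(t, k) = 9 + 12*k (z(t, k) = 9 + ((k*1)*6 + k*6) = 9 + (k*6 + 6*k) = 9 + (6*k + 6*k) = 9 + 12*k)
p = √1637/4 (p = √((9 + 12*(-6)) + 1700)/4 = √((9 - 72) + 1700)/4 = √(-63 + 1700)/4 = √1637/4 ≈ 10.115)
(6*(-4 + 0) + M(0))² + p = (6*(-4 + 0) + 1)² + √1637/4 = (6*(-4) + 1)² + √1637/4 = (-24 + 1)² + √1637/4 = (-23)² + √1637/4 = 529 + √1637/4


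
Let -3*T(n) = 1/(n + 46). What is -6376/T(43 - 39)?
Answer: 956400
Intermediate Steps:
T(n) = -1/(3*(46 + n)) (T(n) = -1/(3*(n + 46)) = -1/(3*(46 + n)))
-6376/T(43 - 39) = -(-879888 - 19128*(43 - 39)) = -6376/((-1/(138 + 3*4))) = -6376/((-1/(138 + 12))) = -6376/((-1/150)) = -6376/((-1*1/150)) = -6376/(-1/150) = -6376*(-150) = 956400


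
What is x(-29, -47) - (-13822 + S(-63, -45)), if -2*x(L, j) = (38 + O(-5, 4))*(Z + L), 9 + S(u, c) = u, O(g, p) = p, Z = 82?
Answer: 12781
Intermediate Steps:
S(u, c) = -9 + u
x(L, j) = -1722 - 21*L (x(L, j) = -(38 + 4)*(82 + L)/2 = -21*(82 + L) = -(3444 + 42*L)/2 = -1722 - 21*L)
x(-29, -47) - (-13822 + S(-63, -45)) = (-1722 - 21*(-29)) - (-13822 + (-9 - 63)) = (-1722 + 609) - (-13822 - 72) = -1113 - 1*(-13894) = -1113 + 13894 = 12781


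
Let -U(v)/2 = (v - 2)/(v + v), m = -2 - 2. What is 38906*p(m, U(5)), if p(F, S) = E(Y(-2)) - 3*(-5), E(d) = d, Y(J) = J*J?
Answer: 739214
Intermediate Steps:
m = -4
U(v) = -(-2 + v)/v (U(v) = -2*(v - 2)/(v + v) = -2*(-2 + v)/(2*v) = -2*(-2 + v)*1/(2*v) = -(-2 + v)/v)
Y(J) = J²
p(F, S) = 19 (p(F, S) = (-2)² - 3*(-5) = 4 + 15 = 19)
38906*p(m, U(5)) = 38906*19 = 739214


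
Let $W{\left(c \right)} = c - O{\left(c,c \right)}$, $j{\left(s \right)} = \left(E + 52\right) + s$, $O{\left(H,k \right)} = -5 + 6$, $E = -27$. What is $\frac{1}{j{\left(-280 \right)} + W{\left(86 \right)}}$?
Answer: $- \frac{1}{170} \approx -0.0058824$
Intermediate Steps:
$O{\left(H,k \right)} = 1$
$j{\left(s \right)} = 25 + s$ ($j{\left(s \right)} = \left(-27 + 52\right) + s = 25 + s$)
$W{\left(c \right)} = -1 + c$ ($W{\left(c \right)} = c - 1 = -1 + c$)
$\frac{1}{j{\left(-280 \right)} + W{\left(86 \right)}} = \frac{1}{\left(25 - 280\right) + \left(-1 + 86\right)} = \frac{1}{-255 + 85} = \frac{1}{-170} = - \frac{1}{170}$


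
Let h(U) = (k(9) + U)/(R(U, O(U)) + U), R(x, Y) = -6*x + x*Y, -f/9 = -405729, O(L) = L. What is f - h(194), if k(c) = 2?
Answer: 9563438245/2619 ≈ 3.6516e+6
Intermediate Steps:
f = 3651561 (f = -9*(-405729) = 3651561)
R(x, Y) = -6*x + Y*x
h(U) = (2 + U)/(U + U*(-6 + U)) (h(U) = (2 + U)/(U*(-6 + U) + U) = (2 + U)/(U + U*(-6 + U)))
f - h(194) = 3651561 - (2 + 194)/(194*(-5 + 194)) = 3651561 - 196/(194*189) = 3651561 - 1*14/2619 = 3651561 - 14/2619 = 9563438245/2619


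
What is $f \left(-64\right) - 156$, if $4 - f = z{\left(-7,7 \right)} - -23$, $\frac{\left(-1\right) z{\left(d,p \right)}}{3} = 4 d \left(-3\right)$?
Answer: $-15068$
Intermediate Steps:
$z{\left(d,p \right)} = 36 d$ ($z{\left(d,p \right)} = - 3 \cdot 4 d \left(-3\right) = - 3 \left(- 12 d\right) = 36 d$)
$f = 233$ ($f = 4 - \left(36 \left(-7\right) - -23\right) = 4 - \left(-252 + 23\right) = 4 - -229 = 4 + 229 = 233$)
$f \left(-64\right) - 156 = 233 \left(-64\right) - 156 = -14912 - 156 = -15068$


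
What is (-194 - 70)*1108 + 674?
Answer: -291838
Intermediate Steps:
(-194 - 70)*1108 + 674 = -264*1108 + 674 = -292512 + 674 = -291838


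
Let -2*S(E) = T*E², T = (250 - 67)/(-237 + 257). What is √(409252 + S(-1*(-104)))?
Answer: 2*√2248555/5 ≈ 599.81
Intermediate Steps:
T = 183/20 ≈ 9.1500
S(E) = -183*E²/40
√(409252 + S(-1*(-104))) = √(409252 - 183*(-1*(-104))²/40) = √(409252 - 183/40*104²) = √(409252 - 183/40*10816) = √(409252 - 247416/5) = √(1798844/5) = 2*√2248555/5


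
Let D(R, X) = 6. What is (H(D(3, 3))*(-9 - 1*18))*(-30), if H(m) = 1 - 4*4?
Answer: -12150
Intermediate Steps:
H(m) = -15 (H(m) = 1 - 16 = -15)
(H(D(3, 3))*(-9 - 1*18))*(-30) = -15*(-9 - 1*18)*(-30) = -15*(-9 - 18)*(-30) = -15*(-27)*(-30) = 405*(-30) = -12150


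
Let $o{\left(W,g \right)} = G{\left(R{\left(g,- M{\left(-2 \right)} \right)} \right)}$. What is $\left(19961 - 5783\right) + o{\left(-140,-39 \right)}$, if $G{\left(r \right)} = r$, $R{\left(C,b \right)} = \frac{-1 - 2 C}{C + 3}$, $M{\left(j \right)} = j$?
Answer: $\frac{510331}{36} \approx 14176.0$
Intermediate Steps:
$R{\left(C,b \right)} = \frac{-1 - 2 C}{3 + C}$
$o{\left(W,g \right)} = \frac{-1 - 2 g}{3 + g}$
$\left(19961 - 5783\right) + o{\left(-140,-39 \right)} = \left(19961 - 5783\right) + \frac{-1 - -78}{3 - 39} = 14178 + \frac{-1 + 78}{-36} = 14178 - \frac{77}{36} = \frac{510331}{36}$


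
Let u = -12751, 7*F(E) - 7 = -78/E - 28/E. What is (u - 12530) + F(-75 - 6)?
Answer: -14333654/567 ≈ -25280.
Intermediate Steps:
F(E) = 1 - 106/(7*E) (F(E) = 1 + (-78/E - 28/E)/7 = 1 + (-106/E)/7 = 1 - 106/(7*E))
(u - 12530) + F(-75 - 6) = (-12751 - 12530) + (-106/7 + (-75 - 6))/(-75 - 6) = -25281 + (-106/7 - 81)/(-81) = -25281 - 1/81*(-673/7) = -25281 + 673/567 = -14333654/567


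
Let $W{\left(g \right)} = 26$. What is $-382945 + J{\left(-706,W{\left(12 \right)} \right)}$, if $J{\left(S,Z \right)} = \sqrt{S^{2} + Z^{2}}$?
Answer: $-382945 + 2 \sqrt{124778} \approx -3.8224 \cdot 10^{5}$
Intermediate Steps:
$-382945 + J{\left(-706,W{\left(12 \right)} \right)} = -382945 + \sqrt{\left(-706\right)^{2} + 26^{2}} = -382945 + \sqrt{498436 + 676} = -382945 + \sqrt{499112} = -382945 + 2 \sqrt{124778}$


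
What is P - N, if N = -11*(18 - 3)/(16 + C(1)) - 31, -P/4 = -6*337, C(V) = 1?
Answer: 138188/17 ≈ 8128.7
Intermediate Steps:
P = 8088 (P = -(-24)*337 = -4*(-2022) = 8088)
N = -692/17 (N = -11*(18 - 3)/(16 + 1) - 31 = -165/17 - 31 = -692/17 ≈ -40.706)
P - N = 8088 - 1*(-692/17) = 8088 + 692/17 = 138188/17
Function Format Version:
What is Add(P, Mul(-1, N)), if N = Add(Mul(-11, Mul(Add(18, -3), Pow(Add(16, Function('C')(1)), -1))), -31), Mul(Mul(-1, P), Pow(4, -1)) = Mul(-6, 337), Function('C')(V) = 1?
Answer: Rational(138188, 17) ≈ 8128.7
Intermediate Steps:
P = 8088 (P = Mul(-4, Mul(-6, 337)) = Mul(-4, -2022) = 8088)
N = Rational(-692, 17) (N = Add(Mul(-11, Mul(Add(18, -3), Pow(Add(16, 1), -1))), -31) = Add(Mul(-11, Mul(15, Pow(17, -1))), -31) = Add(Mul(-11, Mul(15, Rational(1, 17))), -31) = Add(Mul(-11, Rational(15, 17)), -31) = Add(Rational(-165, 17), -31) = Rational(-692, 17) ≈ -40.706)
Add(P, Mul(-1, N)) = Add(8088, Mul(-1, Rational(-692, 17))) = Add(8088, Rational(692, 17)) = Rational(138188, 17)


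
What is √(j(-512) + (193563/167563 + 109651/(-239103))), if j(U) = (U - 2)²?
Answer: 2*√11780159945836487998480930/13354938663 ≈ 514.00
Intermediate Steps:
j(U) = (-2 + U)²
√(j(-512) + (193563/167563 + 109651/(-239103))) = √((-2 - 512)² + (193563/167563 + 109651/(-239103))) = √((-514)² + (193563*(1/167563) + 109651*(-1/239103))) = √(264196 + (193563/167563 - 109651/239103)) = √(264196 + 27908043476/40064815989) = √(10584992033073320/40064815989) = 2*√11780159945836487998480930/13354938663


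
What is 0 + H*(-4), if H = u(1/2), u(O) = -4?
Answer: 16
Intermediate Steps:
H = -4
0 + H*(-4) = 0 - 4*(-4) = 0 + 16 = 16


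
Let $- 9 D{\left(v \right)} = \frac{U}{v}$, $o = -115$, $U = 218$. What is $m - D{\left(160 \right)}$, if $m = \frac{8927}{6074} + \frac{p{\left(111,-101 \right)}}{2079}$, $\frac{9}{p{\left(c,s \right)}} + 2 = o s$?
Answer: $\frac{1056574135411}{651765224880} \approx 1.6211$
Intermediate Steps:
$D{\left(v \right)} = - \frac{218}{9 v}$ ($D{\left(v \right)} = - \frac{218 \frac{1}{v}}{9} = - \frac{218}{9 v}$)
$p{\left(c,s \right)} = \frac{9}{-2 - 115 s}$
$m = \frac{23947603055}{16294130622}$ ($m = \frac{8927}{6074} + \frac{\left(-9\right) \frac{1}{2 + 115 \left(-101\right)}}{2079} = 8927 \cdot \frac{1}{6074} + - \frac{9}{2 - 11615} \cdot \frac{1}{2079} = \frac{8927}{6074} + - \frac{9}{-11613} \cdot \frac{1}{2079} = \frac{8927}{6074} + \left(-9\right) \left(- \frac{1}{11613}\right) \frac{1}{2079} = \frac{8927}{6074} + \frac{3}{3871} \cdot \frac{1}{2079} = \frac{8927}{6074} + \frac{1}{2682603} = \frac{23947603055}{16294130622} \approx 1.4697$)
$m - D{\left(160 \right)} = \frac{23947603055}{16294130622} - - \frac{218}{9 \cdot 160} = \frac{23947603055}{16294130622} - \left(- \frac{218}{9}\right) \frac{1}{160} = \frac{23947603055}{16294130622} - - \frac{109}{720} = \frac{23947603055}{16294130622} + \frac{109}{720} = \frac{1056574135411}{651765224880}$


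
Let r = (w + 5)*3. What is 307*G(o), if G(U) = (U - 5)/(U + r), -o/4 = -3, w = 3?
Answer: 2149/36 ≈ 59.694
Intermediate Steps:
o = 12 (o = -4*(-3) = 12)
r = 24 (r = (3 + 5)*3 = 8*3 = 24)
G(U) = (-5 + U)/(24 + U) (G(U) = (U - 5)/(U + 24) = (-5 + U)/(24 + U))
307*G(o) = 307*((-5 + 12)/(24 + 12)) = 307*(7/36) = 2149/36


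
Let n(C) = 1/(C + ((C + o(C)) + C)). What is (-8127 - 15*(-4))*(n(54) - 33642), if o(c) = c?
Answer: 19540078319/72 ≈ 2.7139e+8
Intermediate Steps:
n(C) = 1/(4*C) (n(C) = 1/(C + ((C + C) + C)) = 1/(C + (2*C + C)) = 1/(C + 3*C) = 1/(4*C))
(-8127 - 15*(-4))*(n(54) - 33642) = (-8127 - 15*(-4))*((1/4)/54 - 33642) = (-8127 + 60)*((1/4)*(1/54) - 33642) = -8067*(1/216 - 33642) = -8067*(-7266671/216) = 19540078319/72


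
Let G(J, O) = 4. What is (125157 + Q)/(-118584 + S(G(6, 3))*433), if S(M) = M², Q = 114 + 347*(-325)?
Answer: -1562/13957 ≈ -0.11192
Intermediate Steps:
Q = -112661 (Q = 114 - 112775 = -112661)
(125157 + Q)/(-118584 + S(G(6, 3))*433) = (125157 - 112661)/(-118584 + 4²*433) = 12496/(-118584 + 16*433) = 12496/(-118584 + 6928) = 12496/(-111656) = 12496*(-1/111656) = -1562/13957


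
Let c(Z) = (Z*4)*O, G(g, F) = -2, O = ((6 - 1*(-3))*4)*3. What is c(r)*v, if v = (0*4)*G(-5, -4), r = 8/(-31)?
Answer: 0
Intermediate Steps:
O = 108 (O = ((6 + 3)*4)*3 = (9*4)*3 = 36*3 = 108)
r = -8/31 (r = 8*(-1/31) = -8/31 ≈ -0.25806)
c(Z) = 432*Z (c(Z) = (Z*4)*108 = (4*Z)*108 = 432*Z)
v = 0 (v = (0*4)*(-2) = 0*(-2) = 0)
c(r)*v = (432*(-8/31))*0 = -3456/31*0 = 0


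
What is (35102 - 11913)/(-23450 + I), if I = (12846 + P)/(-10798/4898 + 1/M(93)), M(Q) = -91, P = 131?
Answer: -11449754262/14470666343 ≈ -0.79124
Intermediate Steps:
I = -2892041243/493758 (I = (12846 + 131)/(-10798/4898 + 1/(-91)) = 12977/(-10798*1/4898 - 1/91) = 12977/(-5399/2449 - 1/91) = 12977/(-493758/222859) = 12977*(-222859/493758) = -2892041243/493758 ≈ -5857.2)
(35102 - 11913)/(-23450 + I) = (35102 - 11913)/(-23450 - 2892041243/493758) = 23189/(-14470666343/493758) = 23189*(-493758/14470666343) = -11449754262/14470666343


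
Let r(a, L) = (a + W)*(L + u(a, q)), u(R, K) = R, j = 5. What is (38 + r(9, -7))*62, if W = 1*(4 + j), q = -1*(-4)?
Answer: 4588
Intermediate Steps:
q = 4
W = 9 (W = 1*(4 + 5) = 1*9 = 9)
r(a, L) = (9 + a)*(L + a) (r(a, L) = (a + 9)*(L + a) = (9 + a)*(L + a))
(38 + r(9, -7))*62 = (38 + (9² + 9*(-7) + 9*9 - 7*9))*62 = (38 + (81 - 63 + 81 - 63))*62 = (38 + 36)*62 = 74*62 = 4588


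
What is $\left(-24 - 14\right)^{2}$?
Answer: $1444$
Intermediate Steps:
$\left(-24 - 14\right)^{2} = \left(-38\right)^{2} = 1444$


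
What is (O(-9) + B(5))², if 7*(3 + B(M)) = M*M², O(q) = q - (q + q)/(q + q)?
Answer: 1156/49 ≈ 23.592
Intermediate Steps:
O(q) = -1 + q (O(q) = q - 2*q/(2*q) = q - 2*q*1/(2*q) = q - 1*1 = q - 1 = -1 + q)
B(M) = -3 + M³/7 (B(M) = -3 + (M*M²)/7 = -3 + M³/7)
(O(-9) + B(5))² = ((-1 - 9) + (-3 + (⅐)*5³))² = (-10 + (-3 + (⅐)*125))² = (-10 + (-3 + 125/7))² = (-10 + 104/7)² = (34/7)² = 1156/49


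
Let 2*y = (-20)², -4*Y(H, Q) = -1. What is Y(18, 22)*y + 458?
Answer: 508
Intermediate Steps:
Y(H, Q) = ¼ (Y(H, Q) = -¼*(-1) = ¼)
y = 200 (y = (½)*(-20)² = (½)*400 = 200)
Y(18, 22)*y + 458 = (¼)*200 + 458 = 50 + 458 = 508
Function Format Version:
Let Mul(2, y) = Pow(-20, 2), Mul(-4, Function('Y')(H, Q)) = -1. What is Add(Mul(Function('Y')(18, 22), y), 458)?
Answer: 508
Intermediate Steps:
Function('Y')(H, Q) = Rational(1, 4) (Function('Y')(H, Q) = Mul(Rational(-1, 4), -1) = Rational(1, 4))
y = 200 (y = Mul(Rational(1, 2), Pow(-20, 2)) = Mul(Rational(1, 2), 400) = 200)
Add(Mul(Function('Y')(18, 22), y), 458) = Add(Mul(Rational(1, 4), 200), 458) = Add(50, 458) = 508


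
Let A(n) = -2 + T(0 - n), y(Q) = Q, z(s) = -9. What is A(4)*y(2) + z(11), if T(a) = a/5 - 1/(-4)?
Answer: -141/10 ≈ -14.100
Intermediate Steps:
T(a) = ¼ + a/5 (T(a) = a*(⅕) - 1*(-¼) = a/5 + ¼ = ¼ + a/5)
A(n) = -7/4 - n/5 (A(n) = -2 + (¼ + (0 - n)/5) = -2 + (¼ + (-n)/5) = -2 + (¼ - n/5) = -7/4 - n/5)
A(4)*y(2) + z(11) = (-7/4 - ⅕*4)*2 - 9 = (-7/4 - ⅘)*2 - 9 = -51/20*2 - 9 = -51/10 - 9 = -141/10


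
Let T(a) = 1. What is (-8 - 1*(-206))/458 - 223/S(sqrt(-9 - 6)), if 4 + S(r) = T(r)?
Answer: 51364/687 ≈ 74.766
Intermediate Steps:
S(r) = -3 (S(r) = -4 + 1 = -3)
(-8 - 1*(-206))/458 - 223/S(sqrt(-9 - 6)) = (-8 - 1*(-206))/458 - 223/(-3) = (-8 + 206)*(1/458) - 223*(-1/3) = 198*(1/458) + 223/3 = 99/229 + 223/3 = 51364/687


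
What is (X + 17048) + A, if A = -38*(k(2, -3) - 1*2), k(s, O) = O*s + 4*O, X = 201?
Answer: 18009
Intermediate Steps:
k(s, O) = 4*O + O*s
A = 760 (A = -38*(-3*(4 + 2) - 1*2) = -38*(-3*6 - 2) = -38*(-18 - 2) = -38*(-20) = 760)
(X + 17048) + A = (201 + 17048) + 760 = 17249 + 760 = 18009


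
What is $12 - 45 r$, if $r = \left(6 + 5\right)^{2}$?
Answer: $-5433$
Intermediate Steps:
$r = 121$ ($r = 11^{2} = 121$)
$12 - 45 r = 12 - 5445 = -5433$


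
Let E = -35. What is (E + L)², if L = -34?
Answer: 4761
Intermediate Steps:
(E + L)² = (-35 - 34)² = (-69)² = 4761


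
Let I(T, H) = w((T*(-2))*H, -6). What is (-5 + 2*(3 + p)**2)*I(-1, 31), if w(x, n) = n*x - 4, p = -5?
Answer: -1128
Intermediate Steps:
w(x, n) = -4 + n*x
I(T, H) = -4 + 12*H*T (I(T, H) = -4 - 6*T*(-2)*H = -4 - 6*(-2*T)*H = -4 - (-12)*H*T = -4 + 12*H*T)
(-5 + 2*(3 + p)**2)*I(-1, 31) = (-5 + 2*(3 - 5)**2)*(-4 + 12*31*(-1)) = (-5 + 2*(-2)**2)*(-4 - 372) = (-5 + 2*4)*(-376) = (-5 + 8)*(-376) = 3*(-376) = -1128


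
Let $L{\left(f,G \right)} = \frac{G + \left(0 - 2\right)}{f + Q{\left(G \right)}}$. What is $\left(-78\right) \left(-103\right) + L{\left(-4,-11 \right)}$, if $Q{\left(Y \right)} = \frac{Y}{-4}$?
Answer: $\frac{40222}{5} \approx 8044.4$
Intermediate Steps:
$Q{\left(Y \right)} = - \frac{Y}{4}$ ($Q{\left(Y \right)} = Y \left(- \frac{1}{4}\right) = - \frac{Y}{4}$)
$L{\left(f,G \right)} = \frac{-2 + G}{f - \frac{G}{4}}$ ($L{\left(f,G \right)} = \frac{G + \left(0 - 2\right)}{f - \frac{G}{4}} = \frac{G - 2}{f - \frac{G}{4}} = \frac{-2 + G}{f - \frac{G}{4}}$)
$\left(-78\right) \left(-103\right) + L{\left(-4,-11 \right)} = \left(-78\right) \left(-103\right) + \frac{4 \left(2 - -11\right)}{-11 - -16} = 8034 + \frac{4 \left(2 + 11\right)}{-11 + 16} = 8034 + 4 \cdot \frac{1}{5} \cdot 13 = 8034 + \frac{52}{5} = \frac{40222}{5}$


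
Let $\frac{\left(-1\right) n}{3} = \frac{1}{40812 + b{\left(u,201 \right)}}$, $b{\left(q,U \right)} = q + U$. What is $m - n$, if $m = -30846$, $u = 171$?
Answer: $- \frac{423453887}{13728} \approx -30846.0$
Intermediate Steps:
$b{\left(q,U \right)} = U + q$
$n = - \frac{1}{13728}$ ($n = - \frac{3}{40812 + \left(201 + 171\right)} = - \frac{3}{40812 + 372} = - \frac{3}{41184} = \left(-3\right) \frac{1}{41184} = - \frac{1}{13728} \approx -7.2844 \cdot 10^{-5}$)
$m - n = -30846 - - \frac{1}{13728} = -30846 + \frac{1}{13728} = - \frac{423453887}{13728}$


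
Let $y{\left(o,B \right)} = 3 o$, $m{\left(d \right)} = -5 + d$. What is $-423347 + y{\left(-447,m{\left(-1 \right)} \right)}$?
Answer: $-424688$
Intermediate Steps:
$-423347 + y{\left(-447,m{\left(-1 \right)} \right)} = -423347 + 3 \left(-447\right) = -423347 - 1341 = -424688$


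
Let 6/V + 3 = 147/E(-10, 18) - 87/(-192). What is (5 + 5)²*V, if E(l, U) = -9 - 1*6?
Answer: -64000/1317 ≈ -48.595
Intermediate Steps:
E(l, U) = -15 (E(l, U) = -9 - 6 = -15)
V = -640/1317 (V = 6/(-3 + (147/(-15) - 87/(-192))) = 6/(-3 + (147*(-1/15) - 87*(-1/192))) = 6/(-3 + (-49/5 + 29/64)) = 6/(-3 - 2991/320) = 6/(-3951/320) = 6*(-320/3951) = -640/1317 ≈ -0.48595)
(5 + 5)²*V = (5 + 5)²*(-640/1317) = 10²*(-640/1317) = 100*(-640/1317) = -64000/1317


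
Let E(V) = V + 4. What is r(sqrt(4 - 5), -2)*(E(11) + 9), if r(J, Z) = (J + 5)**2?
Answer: 576 + 240*I ≈ 576.0 + 240.0*I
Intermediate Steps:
E(V) = 4 + V
r(J, Z) = (5 + J)**2
r(sqrt(4 - 5), -2)*(E(11) + 9) = (5 + sqrt(4 - 5))**2*((4 + 11) + 9) = (5 + sqrt(-1))**2*(15 + 9) = (5 + I)**2*24 = 24*(5 + I)**2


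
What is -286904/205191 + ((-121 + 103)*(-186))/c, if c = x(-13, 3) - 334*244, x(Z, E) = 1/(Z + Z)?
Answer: -69531276784/48308732703 ≈ -1.4393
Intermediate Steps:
x(Z, E) = 1/(2*Z)
c = -2118897/26 (c = (½)/(-13) - 334*244 = (½)*(-1/13) - 81496 = -1/26 - 81496 = -2118897/26 ≈ -81496.)
-286904/205191 + ((-121 + 103)*(-186))/c = -286904/205191 + ((-121 + 103)*(-186))/(-2118897/26) = -286904*1/205191 - 18*(-186)*(-26/2118897) = -286904/205191 + 3348*(-26/2118897) = -286904/205191 - 9672/235433 = -69531276784/48308732703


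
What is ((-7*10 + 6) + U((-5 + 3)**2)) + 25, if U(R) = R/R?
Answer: -38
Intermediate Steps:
U(R) = 1
((-7*10 + 6) + U((-5 + 3)**2)) + 25 = ((-7*10 + 6) + 1) + 25 = ((-70 + 6) + 1) + 25 = (-64 + 1) + 25 = -63 + 25 = -38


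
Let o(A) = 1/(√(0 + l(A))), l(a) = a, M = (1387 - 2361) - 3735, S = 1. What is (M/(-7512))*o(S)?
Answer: 4709/7512 ≈ 0.62686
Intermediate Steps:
M = -4709 (M = -974 - 3735 = -4709)
o(A) = A^(-½) (o(A) = 1/(√(0 + A)) = 1/(√A) = A^(-½))
(M/(-7512))*o(S) = (-4709/(-7512))/√1 = -4709*(-1/7512)*1 = (4709/7512)*1 = 4709/7512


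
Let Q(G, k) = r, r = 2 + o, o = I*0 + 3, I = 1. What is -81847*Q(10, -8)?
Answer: -409235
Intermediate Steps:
o = 3 (o = 1*0 + 3 = 0 + 3 = 3)
r = 5 (r = 2 + 3 = 5)
Q(G, k) = 5
-81847*Q(10, -8) = -81847*5 = -409235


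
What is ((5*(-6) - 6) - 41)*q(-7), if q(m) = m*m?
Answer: -3773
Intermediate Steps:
q(m) = m²
((5*(-6) - 6) - 41)*q(-7) = ((5*(-6) - 6) - 41)*(-7)² = ((-30 - 6) - 41)*49 = (-36 - 41)*49 = -77*49 = -3773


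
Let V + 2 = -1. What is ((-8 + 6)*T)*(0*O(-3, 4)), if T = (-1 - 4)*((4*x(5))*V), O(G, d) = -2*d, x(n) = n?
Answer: 0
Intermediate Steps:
V = -3 (V = -2 - 1 = -3)
T = 300 (T = (-1 - 4)*((4*5)*(-3)) = -100*(-3) = -5*(-60) = 300)
((-8 + 6)*T)*(0*O(-3, 4)) = ((-8 + 6)*300)*(0*(-2*4)) = (-2*300)*(0*(-8)) = -600*0 = 0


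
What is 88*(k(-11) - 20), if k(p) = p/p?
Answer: -1672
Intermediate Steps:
k(p) = 1
88*(k(-11) - 20) = 88*(1 - 20) = 88*(-19) = -1672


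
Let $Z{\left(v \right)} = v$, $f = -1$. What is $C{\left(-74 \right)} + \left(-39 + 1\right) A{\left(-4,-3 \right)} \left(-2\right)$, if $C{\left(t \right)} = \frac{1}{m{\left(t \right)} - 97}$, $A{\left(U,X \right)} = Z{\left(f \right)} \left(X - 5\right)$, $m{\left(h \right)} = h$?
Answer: $\frac{103967}{171} \approx 607.99$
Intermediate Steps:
$A{\left(U,X \right)} = 5 - X$ ($A{\left(U,X \right)} = - (X - 5) = - (-5 + X) = 5 - X$)
$C{\left(t \right)} = \frac{1}{-97 + t}$ ($C{\left(t \right)} = \frac{1}{t - 97} = \frac{1}{-97 + t}$)
$C{\left(-74 \right)} + \left(-39 + 1\right) A{\left(-4,-3 \right)} \left(-2\right) = \frac{1}{-97 - 74} + \left(-39 + 1\right) \left(5 - -3\right) \left(-2\right) = \frac{1}{-171} - 38 \left(5 + 3\right) \left(-2\right) = - \frac{1}{171} - 38 \cdot 8 \left(-2\right) = - \frac{1}{171} - -608 = - \frac{1}{171} + 608 = \frac{103967}{171}$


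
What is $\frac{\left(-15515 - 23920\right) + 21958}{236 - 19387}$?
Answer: $\frac{17477}{19151} \approx 0.91259$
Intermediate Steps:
$\frac{\left(-15515 - 23920\right) + 21958}{236 - 19387} = \frac{-39435 + 21958}{236 - 19387} = - \frac{17477}{-19151} = \left(-17477\right) \left(- \frac{1}{19151}\right) = \frac{17477}{19151}$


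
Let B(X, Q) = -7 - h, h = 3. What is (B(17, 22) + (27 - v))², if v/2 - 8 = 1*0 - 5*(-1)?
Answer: 81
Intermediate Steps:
v = 26 (v = 16 + 2*(1*0 - 5*(-1)) = 16 + 2*(0 + 5) = 16 + 2*5 = 16 + 10 = 26)
B(X, Q) = -10 (B(X, Q) = -7 - 1*3 = -7 - 3 = -10)
(B(17, 22) + (27 - v))² = (-10 + (27 - 1*26))² = (-10 + (27 - 26))² = (-10 + 1)² = (-9)² = 81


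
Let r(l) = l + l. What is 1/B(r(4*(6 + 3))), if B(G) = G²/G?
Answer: 1/72 ≈ 0.013889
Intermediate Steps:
r(l) = 2*l
B(G) = G
1/B(r(4*(6 + 3))) = 1/(2*(4*(6 + 3))) = 1/(2*(4*9)) = 1/(2*36) = 1/72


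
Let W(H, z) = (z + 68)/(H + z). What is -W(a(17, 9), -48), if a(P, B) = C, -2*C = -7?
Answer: 40/89 ≈ 0.44944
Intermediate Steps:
C = 7/2 (C = -½*(-7) = 7/2 ≈ 3.5000)
a(P, B) = 7/2
W(H, z) = (68 + z)/(H + z)
-W(a(17, 9), -48) = -(68 - 48)/(7/2 - 48) = -20/(-89/2) = -(-2)*20/89 = -1*(-40/89) = 40/89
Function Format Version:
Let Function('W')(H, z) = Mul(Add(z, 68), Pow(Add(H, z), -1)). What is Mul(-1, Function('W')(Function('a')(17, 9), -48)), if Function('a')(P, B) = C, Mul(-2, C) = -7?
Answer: Rational(40, 89) ≈ 0.44944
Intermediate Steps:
C = Rational(7, 2) (C = Mul(Rational(-1, 2), -7) = Rational(7, 2) ≈ 3.5000)
Function('a')(P, B) = Rational(7, 2)
Function('W')(H, z) = Mul(Pow(Add(H, z), -1), Add(68, z)) (Function('W')(H, z) = Mul(Add(68, z), Pow(Add(H, z), -1)) = Mul(Pow(Add(H, z), -1), Add(68, z)))
Mul(-1, Function('W')(Function('a')(17, 9), -48)) = Mul(-1, Mul(Pow(Add(Rational(7, 2), -48), -1), Add(68, -48))) = Mul(-1, Mul(Pow(Rational(-89, 2), -1), 20)) = Mul(-1, Mul(Rational(-2, 89), 20)) = Mul(-1, Rational(-40, 89)) = Rational(40, 89)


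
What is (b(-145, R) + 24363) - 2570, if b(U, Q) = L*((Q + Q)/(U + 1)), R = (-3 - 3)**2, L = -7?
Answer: 43593/2 ≈ 21797.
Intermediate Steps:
R = 36 (R = (-6)**2 = 36)
b(U, Q) = -14*Q/(1 + U) (b(U, Q) = -7*(Q + Q)/(U + 1) = -7*2*Q/(1 + U) = -14*Q/(1 + U))
(b(-145, R) + 24363) - 2570 = (-14*36/(1 - 145) + 24363) - 2570 = (-14*36/(-144) + 24363) - 2570 = (-14*36*(-1/144) + 24363) - 2570 = (7/2 + 24363) - 2570 = 48733/2 - 2570 = 43593/2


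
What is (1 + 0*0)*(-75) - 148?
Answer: -223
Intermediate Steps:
(1 + 0*0)*(-75) - 148 = (1 + 0)*(-75) - 148 = 1*(-75) - 148 = -75 - 148 = -223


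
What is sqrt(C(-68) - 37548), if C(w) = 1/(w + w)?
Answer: I*sqrt(173621986)/68 ≈ 193.77*I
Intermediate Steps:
C(w) = 1/(2*w)
sqrt(C(-68) - 37548) = sqrt((1/2)/(-68) - 37548) = sqrt((1/2)*(-1/68) - 37548) = sqrt(-1/136 - 37548) = sqrt(-5106529/136) = I*sqrt(173621986)/68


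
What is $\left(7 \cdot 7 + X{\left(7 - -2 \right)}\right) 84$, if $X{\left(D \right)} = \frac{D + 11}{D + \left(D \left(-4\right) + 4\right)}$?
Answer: $\frac{92988}{23} \approx 4043.0$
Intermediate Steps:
$X{\left(D \right)} = \frac{11 + D}{4 - 3 D}$ ($X{\left(D \right)} = \frac{11 + D}{D - \left(-4 + 4 D\right)} = \frac{11 + D}{4 - 3 D}$)
$\left(7 \cdot 7 + X{\left(7 - -2 \right)}\right) 84 = \left(7 \cdot 7 + \frac{-11 - \left(7 - -2\right)}{-4 + 3 \left(7 - -2\right)}\right) 84 = \left(49 + \frac{-11 - \left(7 + 2\right)}{-4 + 3 \left(7 + 2\right)}\right) 84 = \left(49 + \frac{-11 - 9}{-4 + 3 \cdot 9}\right) 84 = \left(49 + \frac{-11 - 9}{-4 + 27}\right) 84 = \left(49 + \frac{1}{23} \left(-20\right)\right) 84 = \left(49 - \frac{20}{23}\right) 84 = \frac{1107}{23} \cdot 84 = \frac{92988}{23}$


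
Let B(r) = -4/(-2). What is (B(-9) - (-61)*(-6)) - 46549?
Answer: -46913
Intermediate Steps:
B(r) = 2 (B(r) = -4*(-½) = 2)
(B(-9) - (-61)*(-6)) - 46549 = (2 - (-61)*(-6)) - 46549 = (2 - 61*6) - 46549 = (2 - 366) - 46549 = -364 - 46549 = -46913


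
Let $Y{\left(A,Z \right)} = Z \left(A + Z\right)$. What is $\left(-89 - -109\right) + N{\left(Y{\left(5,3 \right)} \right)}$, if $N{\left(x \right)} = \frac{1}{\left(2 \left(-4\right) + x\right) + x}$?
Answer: $\frac{801}{40} \approx 20.025$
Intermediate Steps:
$N{\left(x \right)} = \frac{1}{-8 + 2 x}$ ($N{\left(x \right)} = \frac{1}{\left(-8 + x\right) + x} = \frac{1}{-8 + 2 x}$)
$\left(-89 - -109\right) + N{\left(Y{\left(5,3 \right)} \right)} = \left(-89 - -109\right) + \frac{1}{2 \left(-4 + 3 \left(5 + 3\right)\right)} = \left(-89 + 109\right) + \frac{1}{2 \left(-4 + 3 \cdot 8\right)} = 20 + \frac{1}{2 \left(-4 + 24\right)} = 20 + \frac{1}{2 \cdot 20} = 20 + \frac{1}{2} \cdot \frac{1}{20} = 20 + \frac{1}{40} = \frac{801}{40}$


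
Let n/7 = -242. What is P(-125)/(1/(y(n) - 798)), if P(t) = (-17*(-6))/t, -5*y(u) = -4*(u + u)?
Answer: 1789284/625 ≈ 2862.9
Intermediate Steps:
n = -1694 (n = 7*(-242) = -1694)
y(u) = 8*u/5 (y(u) = -(-4)*(u + u)/5 = -(-4)*2*u/5 = -(-8)*u/5 = 8*u/5)
P(t) = 102/t
P(-125)/(1/(y(n) - 798)) = (102/(-125))/(1/((8/5)*(-1694) - 798)) = (102*(-1/125))/(1/(-13552/5 - 798)) = -102/(125*(1/(-17542/5))) = -102/(125*(-5/17542)) = -102/125*(-17542/5) = 1789284/625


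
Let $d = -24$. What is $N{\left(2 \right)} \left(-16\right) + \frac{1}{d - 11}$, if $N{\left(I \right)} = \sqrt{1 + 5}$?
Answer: $- \frac{1}{35} - 16 \sqrt{6} \approx -39.22$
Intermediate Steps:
$N{\left(I \right)} = \sqrt{6}$
$N{\left(2 \right)} \left(-16\right) + \frac{1}{d - 11} = \sqrt{6} \left(-16\right) + \frac{1}{-24 - 11} = - 16 \sqrt{6} + \frac{1}{-35} = - 16 \sqrt{6} - \frac{1}{35} = - \frac{1}{35} - 16 \sqrt{6}$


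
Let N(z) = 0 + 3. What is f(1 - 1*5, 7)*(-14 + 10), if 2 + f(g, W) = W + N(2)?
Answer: -32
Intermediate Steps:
N(z) = 3
f(g, W) = 1 + W (f(g, W) = -2 + (W + 3) = -2 + (3 + W) = 1 + W)
f(1 - 1*5, 7)*(-14 + 10) = (1 + 7)*(-14 + 10) = 8*(-4) = -32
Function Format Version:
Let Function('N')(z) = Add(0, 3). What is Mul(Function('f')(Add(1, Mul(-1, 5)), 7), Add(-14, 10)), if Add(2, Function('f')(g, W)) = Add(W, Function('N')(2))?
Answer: -32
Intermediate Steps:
Function('N')(z) = 3
Function('f')(g, W) = Add(1, W) (Function('f')(g, W) = Add(-2, Add(W, 3)) = Add(-2, Add(3, W)) = Add(1, W))
Mul(Function('f')(Add(1, Mul(-1, 5)), 7), Add(-14, 10)) = Mul(Add(1, 7), Add(-14, 10)) = Mul(8, -4) = -32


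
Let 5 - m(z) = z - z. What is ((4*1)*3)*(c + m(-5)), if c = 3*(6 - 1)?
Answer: 240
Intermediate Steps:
c = 15 (c = 3*5 = 15)
m(z) = 5 (m(z) = 5 - (z - z) = 5 - 1*0 = 5 + 0 = 5)
((4*1)*3)*(c + m(-5)) = ((4*1)*3)*(15 + 5) = (4*3)*20 = 12*20 = 240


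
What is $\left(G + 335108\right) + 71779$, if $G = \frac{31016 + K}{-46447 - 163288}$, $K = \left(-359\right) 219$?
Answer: $\frac{17067698510}{41947} \approx 4.0689 \cdot 10^{5}$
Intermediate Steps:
$K = -78621$
$G = \frac{9521}{41947}$ ($G = \frac{31016 - 78621}{-46447 - 163288} = - \frac{47605}{-209735} = \left(-47605\right) \left(- \frac{1}{209735}\right) = \frac{9521}{41947} \approx 0.22698$)
$\left(G + 335108\right) + 71779 = \left(\frac{9521}{41947} + 335108\right) + 71779 = \frac{14056784797}{41947} + 71779 = \frac{17067698510}{41947}$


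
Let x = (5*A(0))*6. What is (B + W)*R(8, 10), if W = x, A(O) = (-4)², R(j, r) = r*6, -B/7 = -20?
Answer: 37200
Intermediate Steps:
B = 140 (B = -7*(-20) = 140)
R(j, r) = 6*r
A(O) = 16
x = 480 (x = (5*16)*6 = 80*6 = 480)
W = 480
(B + W)*R(8, 10) = (140 + 480)*(6*10) = 620*60 = 37200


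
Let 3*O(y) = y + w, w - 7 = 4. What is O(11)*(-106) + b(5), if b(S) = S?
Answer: -2317/3 ≈ -772.33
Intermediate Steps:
w = 11 (w = 7 + 4 = 11)
O(y) = 11/3 + y/3 (O(y) = (y + 11)/3 = (11 + y)/3 = 11/3 + y/3)
O(11)*(-106) + b(5) = (11/3 + (⅓)*11)*(-106) + 5 = (11/3 + 11/3)*(-106) + 5 = (22/3)*(-106) + 5 = -2332/3 + 5 = -2317/3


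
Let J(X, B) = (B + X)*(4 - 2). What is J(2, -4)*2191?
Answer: -8764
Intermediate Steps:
J(X, B) = 2*B + 2*X (J(X, B) = (B + X)*2 = 2*B + 2*X)
J(2, -4)*2191 = (2*(-4) + 2*2)*2191 = (-8 + 4)*2191 = -4*2191 = -8764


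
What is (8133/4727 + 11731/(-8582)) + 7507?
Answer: 304551669767/40567114 ≈ 7507.4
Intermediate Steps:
(8133/4727 + 11731/(-8582)) + 7507 = (8133*(1/4727) + 11731*(-1/8582)) + 7507 = (8133/4727 - 11731/8582) + 7507 = 14344969/40567114 + 7507 = 304551669767/40567114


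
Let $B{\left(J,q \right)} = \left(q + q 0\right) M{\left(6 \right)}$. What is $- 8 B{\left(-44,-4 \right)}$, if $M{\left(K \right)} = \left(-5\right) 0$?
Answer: $0$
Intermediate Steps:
$M{\left(K \right)} = 0$
$B{\left(J,q \right)} = 0$ ($B{\left(J,q \right)} = \left(q + q 0\right) 0 = \left(q + 0\right) 0 = q 0 = 0$)
$- 8 B{\left(-44,-4 \right)} = \left(-8\right) 0 = 0$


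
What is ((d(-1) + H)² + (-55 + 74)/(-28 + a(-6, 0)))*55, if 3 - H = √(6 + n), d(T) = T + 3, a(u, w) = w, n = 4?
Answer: 52855/28 - 550*√10 ≈ 148.43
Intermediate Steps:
d(T) = 3 + T
H = 3 - √10 (H = 3 - √(6 + 4) = 3 - √10 ≈ -0.16228)
((d(-1) + H)² + (-55 + 74)/(-28 + a(-6, 0)))*55 = (((3 - 1) + (3 - √10))² + (-55 + 74)/(-28 + 0))*55 = ((2 + (3 - √10))² + 19/(-28))*55 = ((5 - √10)² + 19*(-1/28))*55 = ((5 - √10)² - 19/28)*55 = (-19/28 + (5 - √10)²)*55 = -1045/28 + 55*(5 - √10)²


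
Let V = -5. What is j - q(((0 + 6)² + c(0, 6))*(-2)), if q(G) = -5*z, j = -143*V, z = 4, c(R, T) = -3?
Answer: 735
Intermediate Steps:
j = 715 (j = -143*(-5) = 715)
q(G) = -20 (q(G) = -5*4 = -20)
j - q(((0 + 6)² + c(0, 6))*(-2)) = 715 - 1*(-20) = 715 + 20 = 735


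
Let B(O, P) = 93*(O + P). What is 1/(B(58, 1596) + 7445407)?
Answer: 1/7599229 ≈ 1.3159e-7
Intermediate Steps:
B(O, P) = 93*O + 93*P
1/(B(58, 1596) + 7445407) = 1/((93*58 + 93*1596) + 7445407) = 1/((5394 + 148428) + 7445407) = 1/(153822 + 7445407) = 1/7599229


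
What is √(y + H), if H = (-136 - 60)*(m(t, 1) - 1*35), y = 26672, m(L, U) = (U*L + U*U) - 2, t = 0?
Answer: 8*√527 ≈ 183.65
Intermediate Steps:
m(L, U) = -2 + U² + L*U (m(L, U) = (L*U + U²) - 2 = (U² + L*U) - 2 = -2 + U² + L*U)
H = 7056 (H = (-136 - 60)*((-2 + 1² + 0*1) - 1*35) = -196*((-2 + 1 + 0) - 35) = -196*(-1 - 35) = -196*(-36) = 7056)
√(y + H) = √(26672 + 7056) = √33728 = 8*√527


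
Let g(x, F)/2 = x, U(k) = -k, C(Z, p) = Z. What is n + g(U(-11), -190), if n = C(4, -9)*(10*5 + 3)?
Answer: 234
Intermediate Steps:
g(x, F) = 2*x
n = 212 (n = 4*(10*5 + 3) = 4*(50 + 3) = 4*53 = 212)
n + g(U(-11), -190) = 212 + 2*(-1*(-11)) = 212 + 2*11 = 212 + 22 = 234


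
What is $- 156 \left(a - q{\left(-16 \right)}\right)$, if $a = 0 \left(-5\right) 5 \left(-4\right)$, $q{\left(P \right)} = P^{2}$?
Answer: $39936$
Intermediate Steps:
$a = 0$ ($a = 0 \left(-20\right) = 0$)
$- 156 \left(a - q{\left(-16 \right)}\right) = - 156 \left(0 - \left(-16\right)^{2}\right) = - 156 \left(0 - 256\right) = \left(-156\right) \left(-256\right) = 39936$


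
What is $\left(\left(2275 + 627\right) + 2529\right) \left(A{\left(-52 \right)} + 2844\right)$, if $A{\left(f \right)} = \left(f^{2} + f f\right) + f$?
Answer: $44534200$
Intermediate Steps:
$A{\left(f \right)} = f + 2 f^{2}$ ($A{\left(f \right)} = \left(f^{2} + f^{2}\right) + f = 2 f^{2} + f = f + 2 f^{2}$)
$\left(\left(2275 + 627\right) + 2529\right) \left(A{\left(-52 \right)} + 2844\right) = \left(\left(2275 + 627\right) + 2529\right) \left(- 52 \left(1 + 2 \left(-52\right)\right) + 2844\right) = \left(2902 + 2529\right) \left(- 52 \left(1 - 104\right) + 2844\right) = 5431 \left(\left(-52\right) \left(-103\right) + 2844\right) = 5431 \left(5356 + 2844\right) = 5431 \cdot 8200 = 44534200$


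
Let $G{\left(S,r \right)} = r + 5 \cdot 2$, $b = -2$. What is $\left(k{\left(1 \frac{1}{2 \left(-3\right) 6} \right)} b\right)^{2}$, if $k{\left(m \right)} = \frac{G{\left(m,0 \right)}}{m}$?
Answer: $518400$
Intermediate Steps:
$G{\left(S,r \right)} = 10 + r$ ($G{\left(S,r \right)} = r + 10 = 10 + r$)
$k{\left(m \right)} = \frac{10}{m}$ ($k{\left(m \right)} = \frac{10 + 0}{m} = \frac{10}{m}$)
$\left(k{\left(1 \frac{1}{2 \left(-3\right) 6} \right)} b\right)^{2} = \left(\frac{10}{1 \frac{1}{2 \left(-3\right) 6}} \left(-2\right)\right)^{2} = \left(\frac{10}{1 \frac{1}{\left(-6\right) 6}} \left(-2\right)\right)^{2} = \left(\frac{10}{1 \frac{1}{-36}} \left(-2\right)\right)^{2} = \left(\frac{10}{1 \left(- \frac{1}{36}\right)} \left(-2\right)\right)^{2} = \left(\frac{10}{- \frac{1}{36}} \left(-2\right)\right)^{2} = \left(10 \left(-36\right) \left(-2\right)\right)^{2} = \left(\left(-360\right) \left(-2\right)\right)^{2} = 720^{2} = 518400$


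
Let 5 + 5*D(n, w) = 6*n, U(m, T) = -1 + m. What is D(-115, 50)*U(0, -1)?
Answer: 139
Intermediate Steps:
D(n, w) = -1 + 6*n/5 (D(n, w) = -1 + (6*n)/5 = -1 + 6*n/5)
D(-115, 50)*U(0, -1) = (-1 + (6/5)*(-115))*(-1 + 0) = (-1 - 138)*(-1) = -139*(-1) = 139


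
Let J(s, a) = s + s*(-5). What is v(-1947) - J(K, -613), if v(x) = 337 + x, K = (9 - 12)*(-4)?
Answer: -1562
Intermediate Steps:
K = 12 (K = -3*(-4) = 12)
J(s, a) = -4*s (J(s, a) = s - 5*s = -4*s)
v(-1947) - J(K, -613) = (337 - 1947) - (-4)*12 = -1610 - 1*(-48) = -1610 + 48 = -1562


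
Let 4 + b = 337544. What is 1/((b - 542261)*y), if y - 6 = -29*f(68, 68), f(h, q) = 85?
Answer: 1/503408939 ≈ 1.9865e-9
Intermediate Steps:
b = 337540 (b = -4 + 337544 = 337540)
y = -2459 (y = 6 - 29*85 = 6 - 2465 = -2459)
1/((b - 542261)*y) = 1/((337540 - 542261)*(-2459)) = -1/2459/(-204721) = -1/204721*(-1/2459) = 1/503408939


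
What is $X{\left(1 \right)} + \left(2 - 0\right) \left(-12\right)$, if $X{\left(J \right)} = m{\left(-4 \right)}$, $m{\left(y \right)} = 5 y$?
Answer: $-44$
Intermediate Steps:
$X{\left(J \right)} = -20$ ($X{\left(J \right)} = 5 \left(-4\right) = -20$)
$X{\left(1 \right)} + \left(2 - 0\right) \left(-12\right) = -20 + \left(2 - 0\right) \left(-12\right) = -20 + \left(2 + 0\right) \left(-12\right) = -20 + 2 \left(-12\right) = -20 - 24 = -44$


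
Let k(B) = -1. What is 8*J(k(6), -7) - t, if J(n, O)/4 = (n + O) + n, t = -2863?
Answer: 2575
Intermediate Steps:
J(n, O) = 4*O + 8*n (J(n, O) = 4*((n + O) + n) = 4*((O + n) + n) = 4*(O + 2*n) = 4*O + 8*n)
8*J(k(6), -7) - t = 8*(4*(-7) + 8*(-1)) - 1*(-2863) = 8*(-28 - 8) + 2863 = 8*(-36) + 2863 = -288 + 2863 = 2575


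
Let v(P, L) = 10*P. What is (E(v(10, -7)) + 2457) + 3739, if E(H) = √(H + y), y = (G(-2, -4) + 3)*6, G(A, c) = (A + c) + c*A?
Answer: 6196 + √130 ≈ 6207.4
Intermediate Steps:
G(A, c) = A + c + A*c (G(A, c) = (A + c) + A*c = A + c + A*c)
y = 30 (y = ((-2 - 4 - 2*(-4)) + 3)*6 = ((-2 - 4 + 8) + 3)*6 = (2 + 3)*6 = 5*6 = 30)
E(H) = √(30 + H) (E(H) = √(H + 30) = √(30 + H))
(E(v(10, -7)) + 2457) + 3739 = (√(30 + 10*10) + 2457) + 3739 = (√(30 + 100) + 2457) + 3739 = (√130 + 2457) + 3739 = (2457 + √130) + 3739 = 6196 + √130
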